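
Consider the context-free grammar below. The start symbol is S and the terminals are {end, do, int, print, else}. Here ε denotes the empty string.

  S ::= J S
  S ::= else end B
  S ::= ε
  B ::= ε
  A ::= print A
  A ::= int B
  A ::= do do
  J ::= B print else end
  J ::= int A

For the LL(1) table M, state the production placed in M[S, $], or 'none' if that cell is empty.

FIRST(B): from B::=ε we get {ε}. So FIRST(B) = {ε}.
FIRST(A): from A::=print A we get {print}; from A::=int B we get {int}; from A::=do do we get {do}. So FIRST(A) = {do, int, print}.
FIRST(J): from J::=B print else end we get {print}; from J::=int A we get {int}. So FIRST(J) = {int, print}.
FIRST(S): from S::=J S we get {int, print}; from S::=else end B we get {else}; from S::=ε we get {ε}. So FIRST(S) = {ε, else, int, print}.
FOLLOW(S) includes $ since S is the start symbol.
FOLLOW(S): in S::=J S, the suffix after S is empty (adds nothing new). Thus FOLLOW(S) = {$}.
For S ::= J S: FIRST(J S) = {int, print}, so it goes in M[S, t] for t ∈ {int, print}.
For S ::= else end B: FIRST(else end B) = {else}, so it goes in M[S, t] for t ∈ {else}.
For S ::= ε: FIRST(ε) = {ε}, so it goes in M[S, t] for t ∈ {}; since ε ∈ FIRST, also for every t ∈ FOLLOW(S) = {$}.

S ::= ε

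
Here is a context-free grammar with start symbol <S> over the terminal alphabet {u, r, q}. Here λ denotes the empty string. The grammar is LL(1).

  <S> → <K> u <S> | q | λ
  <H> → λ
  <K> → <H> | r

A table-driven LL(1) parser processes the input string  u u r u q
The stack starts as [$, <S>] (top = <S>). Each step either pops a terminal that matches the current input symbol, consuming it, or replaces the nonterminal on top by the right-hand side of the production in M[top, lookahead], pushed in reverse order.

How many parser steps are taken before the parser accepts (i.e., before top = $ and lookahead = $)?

14

step 1: stack=$ <S>  input=u u r u q $  — expand <S> → <K> u <S>
step 2: stack=$ <S> u <K>  input=u u r u q $  — expand <K> → <H>
step 3: stack=$ <S> u <H>  input=u u r u q $  — expand <H> → λ
step 4: stack=$ <S> u  input=u u r u q $  — match u
step 5: stack=$ <S>  input=u r u q $  — expand <S> → <K> u <S>
step 6: stack=$ <S> u <K>  input=u r u q $  — expand <K> → <H>
step 7: stack=$ <S> u <H>  input=u r u q $  — expand <H> → λ
step 8: stack=$ <S> u  input=u r u q $  — match u
step 9: stack=$ <S>  input=r u q $  — expand <S> → <K> u <S>
step 10: stack=$ <S> u <K>  input=r u q $  — expand <K> → r
step 11: stack=$ <S> u r  input=r u q $  — match r
step 12: stack=$ <S> u  input=u q $  — match u
step 13: stack=$ <S>  input=q $  — expand <S> → q
step 14: stack=$ q  input=q $  — match q
Accept reached after 14 steps.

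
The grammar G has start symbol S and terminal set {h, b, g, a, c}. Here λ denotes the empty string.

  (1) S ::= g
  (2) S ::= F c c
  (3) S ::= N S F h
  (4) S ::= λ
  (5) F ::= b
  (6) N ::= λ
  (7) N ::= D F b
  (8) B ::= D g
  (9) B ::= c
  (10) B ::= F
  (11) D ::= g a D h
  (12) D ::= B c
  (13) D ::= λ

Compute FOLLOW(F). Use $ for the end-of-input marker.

FIRST(F) = {b}
FIRST(S) = {λ, b, c, g}  (via F c c, N S F h)
FIRST(N) = {λ, b, c, g}  (via D F b)
FIRST(B) = {b, c, g}  (via D g, F)
FIRST(D) = {λ, b, c, g}  (via B c)
FOLLOW(S) includes $ since S is the start symbol.
FOLLOW(S): in S::=N S F h, S is followed by F h with FIRST {b}. Thus FOLLOW(S) = {$, b}.
FOLLOW(N): in S::=N S F h, N is followed by S F h with FIRST {b, c, g}. Thus FOLLOW(N) = {b, c, g}.
FOLLOW(B): in D::=B c, B is followed by c with FIRST {c}. Thus FOLLOW(B) = {c}.
FOLLOW(F): in S::=F c c, F is followed by c c with FIRST {c}; in S::=N S F h, F is followed by h with FIRST {h}; in N::=D F b, F is followed by b with FIRST {b}; in B::=F, the suffix after F is empty, so FOLLOW(F) ⊇ FOLLOW(B) = {c}. Thus FOLLOW(F) = {b, c, h}.
FOLLOW(D): in N::=D F b, D is followed by F b with FIRST {b}; in B::=D g, D is followed by g with FIRST {g}; in D::=g a D h, D is followed by h with FIRST {h}. Thus FOLLOW(D) = {b, g, h}.

{b, c, h}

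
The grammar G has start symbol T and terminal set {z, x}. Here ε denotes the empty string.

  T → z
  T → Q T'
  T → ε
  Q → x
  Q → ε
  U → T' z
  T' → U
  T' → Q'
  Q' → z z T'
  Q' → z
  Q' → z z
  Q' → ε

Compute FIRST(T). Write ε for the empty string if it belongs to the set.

FIRST(Q) = {ε, x}
FIRST(Q') = {ε, z}
FIRST(T) = {ε, x, z}  (via Q T')
FIRST(U) = {z}  (via T' z)
FIRST(T') = {ε, z}  (via U, Q')

{ε, x, z}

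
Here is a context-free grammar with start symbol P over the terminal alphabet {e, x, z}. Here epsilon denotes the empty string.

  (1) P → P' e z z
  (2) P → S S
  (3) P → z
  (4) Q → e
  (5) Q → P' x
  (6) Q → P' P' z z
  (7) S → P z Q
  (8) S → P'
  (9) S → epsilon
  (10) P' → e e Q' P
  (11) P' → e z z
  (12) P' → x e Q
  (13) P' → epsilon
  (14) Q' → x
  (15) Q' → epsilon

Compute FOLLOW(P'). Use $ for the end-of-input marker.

{$, e, x, z}

FIRST(P'): from P'→e e Q' P we get {e}; from P'→e z z we get {e}; from P'→x e Q we get {x}; from P'→epsilon we get {epsilon}. So FIRST(P') = {epsilon, e, x}.
FIRST(Q'): from Q'→x we get {x}; from Q'→epsilon we get {epsilon}. So FIRST(Q') = {epsilon, x}.
FIRST(Q): from Q→e we get {e}; from Q→P' x we get {e, x}; from Q→P' P' z z we get {e, x, z}. So FIRST(Q) = {e, x, z}.
FIRST(P): from P→P' e z z we get {e, x}; from P→S S we get {epsilon, e, x, z}; from P→z we get {z}. So FIRST(P) = {epsilon, e, x, z}.
FIRST(S): from S→P z Q we get {e, x, z}; from S→P' we get {epsilon, e, x}; from S→epsilon we get {epsilon}. So FIRST(S) = {epsilon, e, x, z}.
FOLLOW(P) includes $ since P is the start symbol.
FOLLOW(P): in S→P z Q, P is followed by z Q with FIRST {z}; in P'→e e Q' P, the suffix after P is empty, so FOLLOW(P) ⊇ FOLLOW(P') = {$, e, x, z}. Thus FOLLOW(P) = {$, e, x, z}.
FOLLOW(S): in P→S S (occurrence 1), S is followed by S with FIRST {epsilon, e, x, z}; in P→S S (occurrence 1), the suffix after S is nullable, so FOLLOW(S) ⊇ FOLLOW(P) = {$, e, x, z}; in P→S S (occurrence 2), the suffix after S is empty, so FOLLOW(S) ⊇ FOLLOW(P) = {$, e, x, z}. Thus FOLLOW(S) = {$, e, x, z}.
FOLLOW(P'): in P→P' e z z, P' is followed by e z z with FIRST {e}; in Q→P' x, P' is followed by x with FIRST {x}; in Q→P' P' z z (occurrence 1), P' is followed by P' z z with FIRST {e, x, z}; in Q→P' P' z z (occurrence 2), P' is followed by z z with FIRST {z}; in S→P', the suffix after P' is empty, so FOLLOW(P') ⊇ FOLLOW(S) = {$, e, x, z}. Thus FOLLOW(P') = {$, e, x, z}.
FOLLOW(Q): in S→P z Q, the suffix after Q is empty, so FOLLOW(Q) ⊇ FOLLOW(S) = {$, e, x, z}; in P'→x e Q, the suffix after Q is empty, so FOLLOW(Q) ⊇ FOLLOW(P') = {$, e, x, z}. Thus FOLLOW(Q) = {$, e, x, z}.
FOLLOW(Q'): in P'→e e Q' P, Q' is followed by P with FIRST {epsilon, e, x, z}; in P'→e e Q' P, the suffix after Q' is nullable, so FOLLOW(Q') ⊇ FOLLOW(P') = {$, e, x, z}. Thus FOLLOW(Q') = {$, e, x, z}.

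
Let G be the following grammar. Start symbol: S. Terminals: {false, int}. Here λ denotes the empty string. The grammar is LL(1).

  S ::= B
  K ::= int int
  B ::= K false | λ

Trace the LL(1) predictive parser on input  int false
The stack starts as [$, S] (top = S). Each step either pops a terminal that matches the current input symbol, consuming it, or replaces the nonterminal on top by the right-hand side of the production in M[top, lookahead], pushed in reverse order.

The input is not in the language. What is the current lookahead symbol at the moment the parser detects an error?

step 1: stack=$ S  input=int false $  — expand S ::= B
step 2: stack=$ B  input=int false $  — expand B ::= K false
step 3: stack=$ false K  input=int false $  — expand K ::= int int
step 4: stack=$ false int int  input=int false $  — match int
step 5: stack=$ false int  input=false $  — error: top is terminal int but lookahead is false

false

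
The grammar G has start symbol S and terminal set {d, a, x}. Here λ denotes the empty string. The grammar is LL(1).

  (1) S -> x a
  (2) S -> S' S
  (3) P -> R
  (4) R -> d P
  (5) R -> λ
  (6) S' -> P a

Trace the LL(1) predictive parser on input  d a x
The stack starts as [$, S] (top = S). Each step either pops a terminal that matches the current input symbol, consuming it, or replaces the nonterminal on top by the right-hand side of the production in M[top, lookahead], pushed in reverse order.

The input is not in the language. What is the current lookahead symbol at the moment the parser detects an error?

$

step 1: stack=$ S  input=d a x $  — expand S -> S' S
step 2: stack=$ S S'  input=d a x $  — expand S' -> P a
step 3: stack=$ S a P  input=d a x $  — expand P -> R
step 4: stack=$ S a R  input=d a x $  — expand R -> d P
step 5: stack=$ S a P d  input=d a x $  — match d
step 6: stack=$ S a P  input=a x $  — expand P -> R
step 7: stack=$ S a R  input=a x $  — expand R -> λ
step 8: stack=$ S a  input=a x $  — match a
step 9: stack=$ S  input=x $  — expand S -> x a
step 10: stack=$ a x  input=x $  — match x
step 11: stack=$ a  input=$  — error: top is terminal a but lookahead is $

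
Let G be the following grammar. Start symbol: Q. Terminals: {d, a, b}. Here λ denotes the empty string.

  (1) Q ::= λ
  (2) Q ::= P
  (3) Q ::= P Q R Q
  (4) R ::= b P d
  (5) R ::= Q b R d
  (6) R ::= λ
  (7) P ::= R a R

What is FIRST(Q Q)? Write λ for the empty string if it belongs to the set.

{λ, a, b}

FIRST(Q) = {λ, a, b}  (via P, P Q R Q)
FIRST(R) = {λ, a, b}  (via Q b R d)
FIRST(P) = {a, b}  (via R a R)
FIRST(Q Q): take FIRST of each symbol in turn, carrying on past any symbol whose FIRST contains λ; result {λ, a, b}.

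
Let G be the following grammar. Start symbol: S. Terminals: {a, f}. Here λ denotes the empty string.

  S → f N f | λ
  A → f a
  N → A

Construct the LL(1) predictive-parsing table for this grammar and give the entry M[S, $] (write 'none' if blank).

FIRST(S): from S→f N f we get {f}; from S→λ we get {λ}. So FIRST(S) = {λ, f}.
FIRST(A): from A→f a we get {f}. So FIRST(A) = {f}.
FIRST(N): from N→A we get {f}. So FIRST(N) = {f}.
FOLLOW(S) includes $ since S is the start symbol.
FOLLOW(S): S appears on no right-hand side. Thus FOLLOW(S) = {$}.
For S → f N f: FIRST(f N f) = {f}, so it goes in M[S, t] for t ∈ {f}.
For S → λ: FIRST(λ) = {λ}, so it goes in M[S, t] for t ∈ {}; since λ ∈ FIRST, also for every t ∈ FOLLOW(S) = {$}.

S → λ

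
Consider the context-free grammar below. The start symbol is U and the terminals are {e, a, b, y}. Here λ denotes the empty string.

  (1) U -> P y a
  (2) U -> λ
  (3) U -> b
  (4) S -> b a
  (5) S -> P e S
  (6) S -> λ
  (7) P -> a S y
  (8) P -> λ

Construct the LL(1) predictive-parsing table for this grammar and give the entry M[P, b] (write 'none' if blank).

FIRST(P) = {λ, a}
FIRST(U) = {λ, a, b, y}  (via P y a)
FIRST(S) = {λ, a, b, e}  (via P e S)
FOLLOW(U) includes $ since U is the start symbol.
FOLLOW(P): in U->P y a, P is followed by y a with FIRST {y}; in S->P e S, P is followed by e S with FIRST {e}. Thus FOLLOW(P) = {e, y}.
For P -> a S y: FIRST(a S y) = {a}, so it goes in M[P, t] for t ∈ {a}.
For P -> λ: FIRST(λ) = {λ}, so it goes in M[P, t] for t ∈ {}; since λ ∈ FIRST, also for every t ∈ FOLLOW(P) = {e, y}.
None of these place a production in M[P, b].

none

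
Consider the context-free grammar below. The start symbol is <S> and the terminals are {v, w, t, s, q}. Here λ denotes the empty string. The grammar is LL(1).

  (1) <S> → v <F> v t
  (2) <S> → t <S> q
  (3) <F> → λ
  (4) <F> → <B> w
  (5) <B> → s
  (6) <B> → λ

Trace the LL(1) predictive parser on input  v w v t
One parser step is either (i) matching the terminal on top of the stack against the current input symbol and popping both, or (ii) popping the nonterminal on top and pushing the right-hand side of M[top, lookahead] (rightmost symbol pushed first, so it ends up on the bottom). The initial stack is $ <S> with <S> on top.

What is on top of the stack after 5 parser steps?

     Stack        Input      Action
  1  $ <S>        v w v t $  expand <S> → v <F> v t
  2  $ t v <F> v  v w v t $  match v
  3  $ t v <F>    w v t $    expand <F> → <B> w
  4  $ t v w <B>  w v t $    expand <B> → λ
  5  $ t v w      w v t $    match w
Stack after step 5: $ t v (top = v).

v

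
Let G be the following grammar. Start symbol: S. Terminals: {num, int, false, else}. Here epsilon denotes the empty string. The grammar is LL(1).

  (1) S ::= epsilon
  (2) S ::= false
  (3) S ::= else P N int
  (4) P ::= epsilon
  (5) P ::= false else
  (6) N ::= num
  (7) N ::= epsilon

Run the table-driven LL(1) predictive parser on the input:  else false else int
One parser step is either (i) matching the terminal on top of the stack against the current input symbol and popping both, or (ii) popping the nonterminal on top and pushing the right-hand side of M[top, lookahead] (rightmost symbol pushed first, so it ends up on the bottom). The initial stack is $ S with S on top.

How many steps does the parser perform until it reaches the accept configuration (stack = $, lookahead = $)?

7

step 1: stack=$ S  input=else false else int $  — expand S ::= else P N int
step 2: stack=$ int N P else  input=else false else int $  — match else
step 3: stack=$ int N P  input=false else int $  — expand P ::= false else
step 4: stack=$ int N else false  input=false else int $  — match false
step 5: stack=$ int N else  input=else int $  — match else
step 6: stack=$ int N  input=int $  — expand N ::= epsilon
step 7: stack=$ int  input=int $  — match int
Accept reached after 7 steps.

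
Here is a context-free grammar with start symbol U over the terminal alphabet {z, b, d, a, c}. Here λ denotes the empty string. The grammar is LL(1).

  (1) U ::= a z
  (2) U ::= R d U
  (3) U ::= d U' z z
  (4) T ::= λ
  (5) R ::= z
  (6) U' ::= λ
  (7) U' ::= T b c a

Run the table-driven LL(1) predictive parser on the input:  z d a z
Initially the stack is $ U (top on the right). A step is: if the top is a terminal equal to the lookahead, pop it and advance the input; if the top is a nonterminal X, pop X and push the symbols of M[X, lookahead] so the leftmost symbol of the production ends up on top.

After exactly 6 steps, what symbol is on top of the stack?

     Stack    Input      Action
  1  $ U      z d a z $  expand U ::= R d U
  2  $ U d R  z d a z $  expand R ::= z
  3  $ U d z  z d a z $  match z
  4  $ U d    d a z $    match d
  5  $ U      a z $      expand U ::= a z
  6  $ z a    a z $      match a
Stack after step 6: $ z (top = z).

z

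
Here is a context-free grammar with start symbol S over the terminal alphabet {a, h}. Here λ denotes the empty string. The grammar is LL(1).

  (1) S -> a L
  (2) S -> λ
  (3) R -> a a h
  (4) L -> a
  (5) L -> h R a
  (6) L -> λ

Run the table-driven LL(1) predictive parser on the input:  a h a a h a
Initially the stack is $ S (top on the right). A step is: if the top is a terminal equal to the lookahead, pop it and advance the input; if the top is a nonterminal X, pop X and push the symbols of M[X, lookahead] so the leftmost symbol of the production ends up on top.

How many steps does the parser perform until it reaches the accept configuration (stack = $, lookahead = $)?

9

     Stack      Input          Action
  1  $ S        a h a a h a $  expand S -> a L
  2  $ L a      a h a a h a $  match a
  3  $ L        h a a h a $    expand L -> h R a
  4  $ a R h    h a a h a $    match h
  5  $ a R      a a h a $      expand R -> a a h
  6  $ a h a a  a a h a $      match a
  7  $ a h a    a h a $        match a
  8  $ a h      h a $          match h
  9  $ a        a $            match a
Accept reached after 9 steps.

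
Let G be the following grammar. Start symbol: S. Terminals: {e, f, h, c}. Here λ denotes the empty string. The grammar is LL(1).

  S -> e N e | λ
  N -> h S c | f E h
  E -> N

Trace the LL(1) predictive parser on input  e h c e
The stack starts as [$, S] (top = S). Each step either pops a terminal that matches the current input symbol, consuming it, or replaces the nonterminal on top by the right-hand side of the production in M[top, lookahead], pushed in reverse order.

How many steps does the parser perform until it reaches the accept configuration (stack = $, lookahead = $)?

7

     Stack      Input      Action
  1  $ S        e h c e $  expand S -> e N e
  2  $ e N e    e h c e $  match e
  3  $ e N      h c e $    expand N -> h S c
  4  $ e c S h  h c e $    match h
  5  $ e c S    c e $      expand S -> λ
  6  $ e c      c e $      match c
  7  $ e        e $        match e
Accept reached after 7 steps.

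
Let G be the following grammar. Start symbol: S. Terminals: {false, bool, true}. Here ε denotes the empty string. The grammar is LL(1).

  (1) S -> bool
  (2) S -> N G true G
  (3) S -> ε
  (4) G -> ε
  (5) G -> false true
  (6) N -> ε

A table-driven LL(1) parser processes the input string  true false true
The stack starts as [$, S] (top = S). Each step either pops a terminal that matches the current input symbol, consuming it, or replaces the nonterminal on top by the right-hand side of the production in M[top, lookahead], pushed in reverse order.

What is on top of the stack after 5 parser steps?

false

     Stack         Input              Action
  1  $ S           true false true $  expand S -> N G true G
  2  $ G true G N  true false true $  expand N -> ε
  3  $ G true G    true false true $  expand G -> ε
  4  $ G true      true false true $  match true
  5  $ G           false true $       expand G -> false true
Stack after step 5: $ true false (top = false).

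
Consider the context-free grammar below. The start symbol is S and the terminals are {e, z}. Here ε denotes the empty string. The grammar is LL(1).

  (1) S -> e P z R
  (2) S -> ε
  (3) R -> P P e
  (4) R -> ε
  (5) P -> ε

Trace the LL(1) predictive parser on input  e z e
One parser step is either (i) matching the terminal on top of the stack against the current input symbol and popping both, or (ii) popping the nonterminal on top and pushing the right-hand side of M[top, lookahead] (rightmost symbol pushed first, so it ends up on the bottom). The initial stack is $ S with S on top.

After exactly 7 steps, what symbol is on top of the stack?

e

     Stack      Input    Action
  1  $ S        e z e $  expand S -> e P z R
  2  $ R z P e  e z e $  match e
  3  $ R z P    z e $    expand P -> ε
  4  $ R z      z e $    match z
  5  $ R        e $      expand R -> P P e
  6  $ e P P    e $      expand P -> ε
  7  $ e P      e $      expand P -> ε
Stack after step 7: $ e (top = e).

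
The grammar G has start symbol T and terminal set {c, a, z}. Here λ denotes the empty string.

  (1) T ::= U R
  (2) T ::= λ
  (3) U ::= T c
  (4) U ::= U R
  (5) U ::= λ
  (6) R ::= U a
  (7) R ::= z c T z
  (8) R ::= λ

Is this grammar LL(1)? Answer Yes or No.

No

FIRST(T) = {λ, a, c, z}
FIRST(U) = {λ, a, c, z}
FIRST(R) = {λ, a, c, z}
FOLLOW(T) = {$, c, z}
FOLLOW(U) = {$, a, c, z}
FOLLOW(R) = {$, a, c, z}
Cell M[R, a] receives both R ::= U a and R ::= λ — the grammar is not LL(1).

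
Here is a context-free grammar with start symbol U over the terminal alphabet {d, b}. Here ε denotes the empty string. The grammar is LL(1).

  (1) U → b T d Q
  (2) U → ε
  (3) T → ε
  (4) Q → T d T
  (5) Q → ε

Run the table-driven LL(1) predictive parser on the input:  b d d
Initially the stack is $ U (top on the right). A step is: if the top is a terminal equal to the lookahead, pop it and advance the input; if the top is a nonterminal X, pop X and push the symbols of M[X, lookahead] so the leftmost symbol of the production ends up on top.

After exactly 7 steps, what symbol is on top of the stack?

T

step 1: stack=$ U  input=b d d $  — expand U → b T d Q
step 2: stack=$ Q d T b  input=b d d $  — match b
step 3: stack=$ Q d T  input=d d $  — expand T → ε
step 4: stack=$ Q d  input=d d $  — match d
step 5: stack=$ Q  input=d $  — expand Q → T d T
step 6: stack=$ T d T  input=d $  — expand T → ε
step 7: stack=$ T d  input=d $  — match d
Stack after step 7: $ T (top = T).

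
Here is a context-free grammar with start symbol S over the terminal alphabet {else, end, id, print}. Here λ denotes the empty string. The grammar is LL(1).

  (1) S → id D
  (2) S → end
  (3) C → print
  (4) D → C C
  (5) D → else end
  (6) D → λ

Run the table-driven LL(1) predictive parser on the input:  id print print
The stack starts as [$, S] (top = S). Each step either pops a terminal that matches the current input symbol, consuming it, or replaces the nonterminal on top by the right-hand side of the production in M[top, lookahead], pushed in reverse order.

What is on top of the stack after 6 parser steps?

     Stack      Input             Action
  1  $ S        id print print $  expand S → id D
  2  $ D id     id print print $  match id
  3  $ D        print print $     expand D → C C
  4  $ C C      print print $     expand C → print
  5  $ C print  print print $     match print
  6  $ C        print $           expand C → print
Stack after step 6: $ print (top = print).

print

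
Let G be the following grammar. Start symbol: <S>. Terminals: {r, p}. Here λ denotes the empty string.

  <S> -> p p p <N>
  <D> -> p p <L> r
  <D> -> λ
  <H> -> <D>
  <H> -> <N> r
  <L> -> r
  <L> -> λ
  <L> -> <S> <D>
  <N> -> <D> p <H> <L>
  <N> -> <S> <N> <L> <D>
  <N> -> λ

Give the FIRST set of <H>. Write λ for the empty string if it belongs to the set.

{λ, p, r}

FIRST(<S>): from <S>->p p p <N> we get {p}. So FIRST(<S>) = {p}.
FIRST(<D>): from <D>->p p <L> r we get {p}; from <D>->λ we get {λ}. So FIRST(<D>) = {λ, p}.
FIRST(<L>): from <L>->r we get {r}; from <L>->λ we get {λ}; from <L>-><S> <D> we get {p}. So FIRST(<L>) = {λ, p, r}.
FIRST(<N>): from <N>-><D> p <H> <L> we get {p}; from <N>-><S> <N> <L> <D> we get {p}; from <N>->λ we get {λ}. So FIRST(<N>) = {λ, p}.
FIRST(<H>): from <H>-><D> we get {λ, p}; from <H>-><N> r we get {p, r}. So FIRST(<H>) = {λ, p, r}.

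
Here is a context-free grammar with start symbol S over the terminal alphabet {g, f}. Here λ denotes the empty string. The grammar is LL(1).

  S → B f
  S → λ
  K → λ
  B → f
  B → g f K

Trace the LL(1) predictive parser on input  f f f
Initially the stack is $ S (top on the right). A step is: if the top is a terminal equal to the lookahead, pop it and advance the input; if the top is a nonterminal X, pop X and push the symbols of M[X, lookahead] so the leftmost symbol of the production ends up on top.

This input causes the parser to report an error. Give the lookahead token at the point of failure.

f

     Stack  Input    Action
  1  $ S    f f f $  expand S → B f
  2  $ f B  f f f $  expand B → f
  3  $ f f  f f f $  match f
  4  $ f    f f $    match f
  5  $      f $      error: stack empty but input remains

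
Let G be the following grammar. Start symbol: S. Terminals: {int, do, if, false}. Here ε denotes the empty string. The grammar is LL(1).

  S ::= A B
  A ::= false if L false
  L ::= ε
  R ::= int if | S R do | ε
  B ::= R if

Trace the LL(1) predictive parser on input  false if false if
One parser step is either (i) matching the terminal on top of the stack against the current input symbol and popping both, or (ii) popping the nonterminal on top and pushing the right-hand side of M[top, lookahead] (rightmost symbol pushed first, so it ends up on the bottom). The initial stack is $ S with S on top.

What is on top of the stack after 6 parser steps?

step 1: stack=$ S  input=false if false if $  — expand S ::= A B
step 2: stack=$ B A  input=false if false if $  — expand A ::= false if L false
step 3: stack=$ B false L if false  input=false if false if $  — match false
step 4: stack=$ B false L if  input=if false if $  — match if
step 5: stack=$ B false L  input=false if $  — expand L ::= ε
step 6: stack=$ B false  input=false if $  — match false
Stack after step 6: $ B (top = B).

B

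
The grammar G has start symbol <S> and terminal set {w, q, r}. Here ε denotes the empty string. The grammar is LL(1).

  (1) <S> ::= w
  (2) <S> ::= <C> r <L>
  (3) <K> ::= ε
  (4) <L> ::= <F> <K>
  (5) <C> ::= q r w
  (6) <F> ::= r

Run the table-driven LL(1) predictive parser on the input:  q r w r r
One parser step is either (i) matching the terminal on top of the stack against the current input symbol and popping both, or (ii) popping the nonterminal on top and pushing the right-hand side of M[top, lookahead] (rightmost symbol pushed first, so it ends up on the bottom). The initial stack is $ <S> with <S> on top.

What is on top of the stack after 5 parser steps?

r

     Stack          Input        Action
  1  $ <S>          q r w r r $  expand <S> ::= <C> r <L>
  2  $ <L> r <C>    q r w r r $  expand <C> ::= q r w
  3  $ <L> r w r q  q r w r r $  match q
  4  $ <L> r w r    r w r r $    match r
  5  $ <L> r w      w r r $      match w
Stack after step 5: $ <L> r (top = r).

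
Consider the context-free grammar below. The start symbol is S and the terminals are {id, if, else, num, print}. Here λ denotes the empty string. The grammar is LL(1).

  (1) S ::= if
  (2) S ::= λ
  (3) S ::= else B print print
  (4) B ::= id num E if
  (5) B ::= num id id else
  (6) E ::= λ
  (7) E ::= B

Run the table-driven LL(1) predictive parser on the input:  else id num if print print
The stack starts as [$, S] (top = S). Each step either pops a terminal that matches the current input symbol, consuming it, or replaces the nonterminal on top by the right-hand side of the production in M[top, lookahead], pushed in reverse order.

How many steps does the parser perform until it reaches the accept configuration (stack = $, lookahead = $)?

9

step 1: stack=$ S  input=else id num if print print $  — expand S ::= else B print print
step 2: stack=$ print print B else  input=else id num if print print $  — match else
step 3: stack=$ print print B  input=id num if print print $  — expand B ::= id num E if
step 4: stack=$ print print if E num id  input=id num if print print $  — match id
step 5: stack=$ print print if E num  input=num if print print $  — match num
step 6: stack=$ print print if E  input=if print print $  — expand E ::= λ
step 7: stack=$ print print if  input=if print print $  — match if
step 8: stack=$ print print  input=print print $  — match print
step 9: stack=$ print  input=print $  — match print
Accept reached after 9 steps.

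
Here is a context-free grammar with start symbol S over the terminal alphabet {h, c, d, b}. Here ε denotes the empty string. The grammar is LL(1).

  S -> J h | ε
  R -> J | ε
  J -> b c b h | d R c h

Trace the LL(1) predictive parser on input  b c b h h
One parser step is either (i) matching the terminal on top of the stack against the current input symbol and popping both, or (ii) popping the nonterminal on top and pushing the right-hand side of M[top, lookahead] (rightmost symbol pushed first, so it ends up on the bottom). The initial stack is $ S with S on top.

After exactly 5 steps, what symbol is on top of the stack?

h

     Stack        Input        Action
  1  $ S          b c b h h $  expand S -> J h
  2  $ h J        b c b h h $  expand J -> b c b h
  3  $ h h b c b  b c b h h $  match b
  4  $ h h b c    c b h h $    match c
  5  $ h h b      b h h $      match b
Stack after step 5: $ h h (top = h).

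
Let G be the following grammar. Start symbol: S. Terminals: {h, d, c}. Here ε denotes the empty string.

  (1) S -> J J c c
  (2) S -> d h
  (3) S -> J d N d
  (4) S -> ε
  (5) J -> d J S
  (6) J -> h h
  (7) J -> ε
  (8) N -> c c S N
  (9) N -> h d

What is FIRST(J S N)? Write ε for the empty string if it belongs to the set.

FIRST(J): from J->d J S we get {d}; from J->h h we get {h}; from J->ε we get {ε}. So FIRST(J) = {ε, d, h}.
FIRST(N): from N->c c S N we get {c}; from N->h d we get {h}. So FIRST(N) = {c, h}.
FIRST(S): from S->J J c c we get {c, d, h}; from S->d h we get {d}; from S->J d N d we get {d, h}; from S->ε we get {ε}. So FIRST(S) = {ε, c, d, h}.
FIRST(J S N): take FIRST of each symbol in turn, carrying on past any symbol whose FIRST contains ε; result {c, d, h}.

{c, d, h}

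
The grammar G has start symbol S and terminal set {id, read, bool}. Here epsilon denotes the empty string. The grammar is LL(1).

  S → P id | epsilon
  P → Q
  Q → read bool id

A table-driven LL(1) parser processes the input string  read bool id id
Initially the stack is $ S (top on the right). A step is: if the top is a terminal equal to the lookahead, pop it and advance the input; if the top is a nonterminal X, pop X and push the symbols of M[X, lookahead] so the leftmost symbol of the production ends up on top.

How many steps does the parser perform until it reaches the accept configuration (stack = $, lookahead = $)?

step 1: stack=$ S  input=read bool id id $  — expand S → P id
step 2: stack=$ id P  input=read bool id id $  — expand P → Q
step 3: stack=$ id Q  input=read bool id id $  — expand Q → read bool id
step 4: stack=$ id id bool read  input=read bool id id $  — match read
step 5: stack=$ id id bool  input=bool id id $  — match bool
step 6: stack=$ id id  input=id id $  — match id
step 7: stack=$ id  input=id $  — match id
Accept reached after 7 steps.

7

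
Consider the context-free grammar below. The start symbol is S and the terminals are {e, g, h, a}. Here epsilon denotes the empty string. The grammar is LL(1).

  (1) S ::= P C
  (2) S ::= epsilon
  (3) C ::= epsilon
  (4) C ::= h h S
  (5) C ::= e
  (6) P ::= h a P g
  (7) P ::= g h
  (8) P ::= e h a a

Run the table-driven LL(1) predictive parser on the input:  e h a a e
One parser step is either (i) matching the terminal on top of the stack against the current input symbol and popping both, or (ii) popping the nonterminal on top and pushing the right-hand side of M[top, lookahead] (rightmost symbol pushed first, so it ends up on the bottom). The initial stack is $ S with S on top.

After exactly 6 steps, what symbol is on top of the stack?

C

     Stack        Input        Action
  1  $ S          e h a a e $  expand S ::= P C
  2  $ C P        e h a a e $  expand P ::= e h a a
  3  $ C a a h e  e h a a e $  match e
  4  $ C a a h    h a a e $    match h
  5  $ C a a      a a e $      match a
  6  $ C a        a e $        match a
Stack after step 6: $ C (top = C).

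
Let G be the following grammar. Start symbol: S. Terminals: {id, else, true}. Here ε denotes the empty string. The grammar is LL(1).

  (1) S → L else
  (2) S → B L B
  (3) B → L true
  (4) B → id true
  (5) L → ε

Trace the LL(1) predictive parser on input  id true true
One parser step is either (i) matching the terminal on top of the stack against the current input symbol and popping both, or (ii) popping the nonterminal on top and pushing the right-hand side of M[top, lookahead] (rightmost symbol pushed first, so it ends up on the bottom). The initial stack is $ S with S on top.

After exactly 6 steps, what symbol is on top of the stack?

L

     Stack          Input           Action
  1  $ S            id true true $  expand S → B L B
  2  $ B L B        id true true $  expand B → id true
  3  $ B L true id  id true true $  match id
  4  $ B L true     true true $     match true
  5  $ B L          true $          expand L → ε
  6  $ B            true $          expand B → L true
Stack after step 6: $ true L (top = L).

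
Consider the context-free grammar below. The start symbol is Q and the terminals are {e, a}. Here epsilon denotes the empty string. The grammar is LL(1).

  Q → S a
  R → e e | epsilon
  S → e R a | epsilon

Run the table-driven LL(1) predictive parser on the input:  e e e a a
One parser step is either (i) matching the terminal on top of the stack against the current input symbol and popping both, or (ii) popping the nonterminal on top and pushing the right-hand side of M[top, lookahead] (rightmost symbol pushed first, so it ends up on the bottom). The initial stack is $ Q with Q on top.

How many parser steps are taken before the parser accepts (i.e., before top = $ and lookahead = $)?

     Stack      Input        Action
  1  $ Q        e e e a a $  expand Q → S a
  2  $ a S      e e e a a $  expand S → e R a
  3  $ a a R e  e e e a a $  match e
  4  $ a a R    e e a a $    expand R → e e
  5  $ a a e e  e e a a $    match e
  6  $ a a e    e a a $      match e
  7  $ a a      a a $        match a
  8  $ a        a $          match a
Accept reached after 8 steps.

8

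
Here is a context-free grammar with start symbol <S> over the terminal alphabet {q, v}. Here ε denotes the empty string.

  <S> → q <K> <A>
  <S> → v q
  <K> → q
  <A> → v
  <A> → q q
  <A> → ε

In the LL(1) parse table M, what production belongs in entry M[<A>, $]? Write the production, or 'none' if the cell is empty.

FIRST(<S>): from <S>→q <K> <A> we get {q}; from <S>→v q we get {v}. So FIRST(<S>) = {q, v}.
FIRST(<K>): from <K>→q we get {q}. So FIRST(<K>) = {q}.
FIRST(<A>): from <A>→v we get {v}; from <A>→q q we get {q}; from <A>→ε we get {ε}. So FIRST(<A>) = {ε, q, v}.
FOLLOW(<S>) includes $ since <S> is the start symbol.
FOLLOW(<S>): <S> appears on no right-hand side. Thus FOLLOW(<S>) = {$}.
FOLLOW(<A>): in <S>→q <K> <A>, the suffix after <A> is empty, so FOLLOW(<A>) ⊇ FOLLOW(<S>) = {$}. Thus FOLLOW(<A>) = {$}.
For <A> → v: FIRST(v) = {v}, so it goes in M[<A>, t] for t ∈ {v}.
For <A> → q q: FIRST(q q) = {q}, so it goes in M[<A>, t] for t ∈ {q}.
For <A> → ε: FIRST(ε) = {ε}, so it goes in M[<A>, t] for t ∈ {}; since ε ∈ FIRST, also for every t ∈ FOLLOW(<A>) = {$}.

<A> → ε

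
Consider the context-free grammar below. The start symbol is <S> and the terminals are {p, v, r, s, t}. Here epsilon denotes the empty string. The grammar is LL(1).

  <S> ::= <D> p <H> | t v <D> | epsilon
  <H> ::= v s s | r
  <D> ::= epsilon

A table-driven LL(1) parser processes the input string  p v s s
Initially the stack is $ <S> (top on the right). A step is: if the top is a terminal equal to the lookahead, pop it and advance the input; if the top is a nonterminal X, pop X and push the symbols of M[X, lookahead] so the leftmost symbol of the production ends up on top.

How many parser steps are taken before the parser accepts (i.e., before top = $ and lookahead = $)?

step 1: stack=$ <S>  input=p v s s $  — expand <S> ::= <D> p <H>
step 2: stack=$ <H> p <D>  input=p v s s $  — expand <D> ::= epsilon
step 3: stack=$ <H> p  input=p v s s $  — match p
step 4: stack=$ <H>  input=v s s $  — expand <H> ::= v s s
step 5: stack=$ s s v  input=v s s $  — match v
step 6: stack=$ s s  input=s s $  — match s
step 7: stack=$ s  input=s $  — match s
Accept reached after 7 steps.

7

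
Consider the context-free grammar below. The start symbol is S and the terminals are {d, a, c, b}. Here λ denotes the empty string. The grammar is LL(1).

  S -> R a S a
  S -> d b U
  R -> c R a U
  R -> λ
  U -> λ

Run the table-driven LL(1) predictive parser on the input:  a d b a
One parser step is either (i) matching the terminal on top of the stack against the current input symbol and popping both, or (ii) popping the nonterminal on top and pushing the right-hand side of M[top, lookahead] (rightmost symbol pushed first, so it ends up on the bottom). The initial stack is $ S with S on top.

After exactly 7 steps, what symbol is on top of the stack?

a

step 1: stack=$ S  input=a d b a $  — expand S -> R a S a
step 2: stack=$ a S a R  input=a d b a $  — expand R -> λ
step 3: stack=$ a S a  input=a d b a $  — match a
step 4: stack=$ a S  input=d b a $  — expand S -> d b U
step 5: stack=$ a U b d  input=d b a $  — match d
step 6: stack=$ a U b  input=b a $  — match b
step 7: stack=$ a U  input=a $  — expand U -> λ
Stack after step 7: $ a (top = a).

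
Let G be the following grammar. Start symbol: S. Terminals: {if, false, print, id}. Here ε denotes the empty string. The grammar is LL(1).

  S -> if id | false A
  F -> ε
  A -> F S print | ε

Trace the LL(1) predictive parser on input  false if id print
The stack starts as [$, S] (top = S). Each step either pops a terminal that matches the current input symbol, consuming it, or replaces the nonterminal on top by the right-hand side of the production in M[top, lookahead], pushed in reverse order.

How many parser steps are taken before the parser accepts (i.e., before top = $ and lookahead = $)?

8

     Stack          Input                Action
  1  $ S            false if id print $  expand S -> false A
  2  $ A false      false if id print $  match false
  3  $ A            if id print $        expand A -> F S print
  4  $ print S F    if id print $        expand F -> ε
  5  $ print S      if id print $        expand S -> if id
  6  $ print id if  if id print $        match if
  7  $ print id     id print $           match id
  8  $ print        print $              match print
Accept reached after 8 steps.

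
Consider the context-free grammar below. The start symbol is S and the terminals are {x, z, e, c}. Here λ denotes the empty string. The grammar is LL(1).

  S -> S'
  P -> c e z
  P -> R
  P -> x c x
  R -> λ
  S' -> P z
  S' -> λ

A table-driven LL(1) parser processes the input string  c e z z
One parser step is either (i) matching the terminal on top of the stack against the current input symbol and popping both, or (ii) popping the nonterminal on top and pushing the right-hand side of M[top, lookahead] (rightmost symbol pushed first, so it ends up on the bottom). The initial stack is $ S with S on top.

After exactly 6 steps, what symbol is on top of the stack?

z

     Stack      Input      Action
  1  $ S        c e z z $  expand S -> S'
  2  $ S'       c e z z $  expand S' -> P z
  3  $ z P      c e z z $  expand P -> c e z
  4  $ z z e c  c e z z $  match c
  5  $ z z e    e z z $    match e
  6  $ z z      z z $      match z
Stack after step 6: $ z (top = z).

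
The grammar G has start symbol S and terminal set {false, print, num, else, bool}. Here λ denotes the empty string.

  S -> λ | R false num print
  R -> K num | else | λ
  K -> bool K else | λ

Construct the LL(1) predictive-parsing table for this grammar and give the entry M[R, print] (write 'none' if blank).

FIRST(K): from K->bool K else we get {bool}; from K->λ we get {λ}. So FIRST(K) = {λ, bool}.
FIRST(R): from R->K num we get {bool, num}; from R->else we get {else}; from R->λ we get {λ}. So FIRST(R) = {λ, bool, else, num}.
FIRST(S): from S->λ we get {λ}; from S->R false num print we get {bool, else, false, num}. So FIRST(S) = {λ, bool, else, false, num}.
FOLLOW(S) includes $ since S is the start symbol.
FOLLOW(R): in S->R false num print, R is followed by false num print with FIRST {false}. Thus FOLLOW(R) = {false}.
For R -> K num: FIRST(K num) = {bool, num}, so it goes in M[R, t] for t ∈ {bool, num}.
For R -> else: FIRST(else) = {else}, so it goes in M[R, t] for t ∈ {else}.
For R -> λ: FIRST(λ) = {λ}, so it goes in M[R, t] for t ∈ {}; since λ ∈ FIRST, also for every t ∈ FOLLOW(R) = {false}.
None of these place a production in M[R, print].

none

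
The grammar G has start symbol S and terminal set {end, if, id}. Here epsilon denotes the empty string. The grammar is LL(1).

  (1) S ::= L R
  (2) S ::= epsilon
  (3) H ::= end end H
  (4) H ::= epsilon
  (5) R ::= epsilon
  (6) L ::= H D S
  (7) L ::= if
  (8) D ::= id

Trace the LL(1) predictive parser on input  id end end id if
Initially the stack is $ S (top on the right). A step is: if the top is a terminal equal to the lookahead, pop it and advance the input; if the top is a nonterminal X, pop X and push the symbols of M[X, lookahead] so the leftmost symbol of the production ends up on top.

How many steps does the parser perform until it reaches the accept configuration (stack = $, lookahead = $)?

step 1: stack=$ S  input=id end end id if $  — expand S ::= L R
step 2: stack=$ R L  input=id end end id if $  — expand L ::= H D S
step 3: stack=$ R S D H  input=id end end id if $  — expand H ::= epsilon
step 4: stack=$ R S D  input=id end end id if $  — expand D ::= id
step 5: stack=$ R S id  input=id end end id if $  — match id
step 6: stack=$ R S  input=end end id if $  — expand S ::= L R
step 7: stack=$ R R L  input=end end id if $  — expand L ::= H D S
step 8: stack=$ R R S D H  input=end end id if $  — expand H ::= end end H
step 9: stack=$ R R S D H end end  input=end end id if $  — match end
step 10: stack=$ R R S D H end  input=end id if $  — match end
step 11: stack=$ R R S D H  input=id if $  — expand H ::= epsilon
step 12: stack=$ R R S D  input=id if $  — expand D ::= id
step 13: stack=$ R R S id  input=id if $  — match id
step 14: stack=$ R R S  input=if $  — expand S ::= L R
step 15: stack=$ R R R L  input=if $  — expand L ::= if
step 16: stack=$ R R R if  input=if $  — match if
step 17: stack=$ R R R  input=$  — expand R ::= epsilon
step 18: stack=$ R R  input=$  — expand R ::= epsilon
step 19: stack=$ R  input=$  — expand R ::= epsilon
Accept reached after 19 steps.

19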